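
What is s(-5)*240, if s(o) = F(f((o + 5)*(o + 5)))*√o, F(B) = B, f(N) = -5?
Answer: -1200*I*√5 ≈ -2683.3*I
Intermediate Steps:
s(o) = -5*√o
s(-5)*240 = -5*I*√5*240 = -1200*I*√5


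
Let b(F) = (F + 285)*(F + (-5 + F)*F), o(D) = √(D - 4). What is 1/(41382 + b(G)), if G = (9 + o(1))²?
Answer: -I/(-1636038*I + 1079568*√3) ≈ 2.6503e-7 - 3.0291e-7*I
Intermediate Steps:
o(D) = √(-4 + D)
G = (9 + I*√3)² (G = (9 + √(-4 + 1))² = (9 + √(-3))² = (9 + I*√3)² ≈ 78.0 + 31.177*I)
b(F) = (285 + F)*(F + F*(-5 + F))
1/(41382 + b(G)) = 1/(41382 + (9 + I*√3)²*(-1140 + ((9 + I*√3)²)² + 281*(9 + I*√3)²)) = 1/(41382 + (9 + I*√3)²*(-1140 + (9 + I*√3)⁴ + 281*(9 + I*√3)²))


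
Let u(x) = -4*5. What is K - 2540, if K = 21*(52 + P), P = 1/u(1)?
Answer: -28981/20 ≈ -1449.1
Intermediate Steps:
u(x) = -20
P = -1/20 (P = 1/(-20) = -1/20 ≈ -0.050000)
K = 21819/20 (K = 21*(52 - 1/20) = 21*(1039/20) = 21819/20 ≈ 1090.9)
K - 2540 = 21819/20 - 2540 = -28981/20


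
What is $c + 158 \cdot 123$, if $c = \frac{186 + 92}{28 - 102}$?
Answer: $\frac{718919}{37} \approx 19430.0$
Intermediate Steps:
$c = - \frac{139}{37}$ ($c = \frac{278}{-74} = 278 \left(- \frac{1}{74}\right) = - \frac{139}{37} \approx -3.7568$)
$c + 158 \cdot 123 = - \frac{139}{37} + 158 \cdot 123 = - \frac{139}{37} + 19434 = \frac{718919}{37}$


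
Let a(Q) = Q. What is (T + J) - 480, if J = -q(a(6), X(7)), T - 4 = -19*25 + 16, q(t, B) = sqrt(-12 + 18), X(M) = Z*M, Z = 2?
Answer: -935 - sqrt(6) ≈ -937.45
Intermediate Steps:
X(M) = 2*M
q(t, B) = sqrt(6)
T = -455 (T = 4 + (-19*25 + 16) = 4 + (-475 + 16) = 4 - 459 = -455)
J = -sqrt(6) ≈ -2.4495
(T + J) - 480 = (-455 - sqrt(6)) - 480 = -935 - sqrt(6)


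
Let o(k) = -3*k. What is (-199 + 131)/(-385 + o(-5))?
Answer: 34/185 ≈ 0.18378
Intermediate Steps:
(-199 + 131)/(-385 + o(-5)) = (-199 + 131)/(-385 - 3*(-5)) = -68/(-385 + 15) = -68/(-370) = -68*(-1/370) = 34/185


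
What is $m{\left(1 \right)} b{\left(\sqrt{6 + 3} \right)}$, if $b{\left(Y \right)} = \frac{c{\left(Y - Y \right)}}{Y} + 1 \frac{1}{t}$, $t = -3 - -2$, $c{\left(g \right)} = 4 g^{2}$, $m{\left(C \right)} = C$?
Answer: $-1$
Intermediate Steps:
$t = -1$ ($t = -3 + 2 = -1$)
$b{\left(Y \right)} = -1$ ($b{\left(Y \right)} = \frac{4 \left(Y - Y\right)^{2}}{Y} + 1 \frac{1}{-1} = \frac{4 \cdot 0^{2}}{Y} + 1 \left(-1\right) = \frac{4 \cdot 0}{Y} - 1 = \frac{0}{Y} - 1 = 0 - 1 = -1$)
$m{\left(1 \right)} b{\left(\sqrt{6 + 3} \right)} = 1 \left(-1\right) = -1$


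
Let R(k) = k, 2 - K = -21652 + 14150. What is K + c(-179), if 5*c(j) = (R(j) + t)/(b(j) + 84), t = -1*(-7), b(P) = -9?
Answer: 2813828/375 ≈ 7503.5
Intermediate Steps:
K = 7504 (K = 2 - (-21652 + 14150) = 2 - 1*(-7502) = 2 + 7502 = 7504)
t = 7
c(j) = 7/375 + j/375 (c(j) = ((j + 7)/(-9 + 84))/5 = ((7 + j)/75)/5 = ((7 + j)*(1/75))/5 = (7/75 + j/75)/5 = 7/375 + j/375)
K + c(-179) = 7504 + (7/375 + (1/375)*(-179)) = 7504 + (7/375 - 179/375) = 7504 - 172/375 = 2813828/375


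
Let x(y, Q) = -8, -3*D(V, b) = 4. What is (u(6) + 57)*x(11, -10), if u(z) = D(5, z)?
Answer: -1336/3 ≈ -445.33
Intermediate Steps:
D(V, b) = -4/3 (D(V, b) = -⅓*4 = -4/3)
u(z) = -4/3
(u(6) + 57)*x(11, -10) = (-4/3 + 57)*(-8) = (167/3)*(-8) = -1336/3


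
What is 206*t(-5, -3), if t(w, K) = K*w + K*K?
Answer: 4944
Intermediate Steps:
t(w, K) = K² + K*w (t(w, K) = K*w + K² = K² + K*w)
206*t(-5, -3) = 206*(-3*(-3 - 5)) = 206*(-3*(-8)) = 206*24 = 4944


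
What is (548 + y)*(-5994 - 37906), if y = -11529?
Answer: 482065900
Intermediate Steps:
(548 + y)*(-5994 - 37906) = (548 - 11529)*(-5994 - 37906) = -10981*(-43900) = 482065900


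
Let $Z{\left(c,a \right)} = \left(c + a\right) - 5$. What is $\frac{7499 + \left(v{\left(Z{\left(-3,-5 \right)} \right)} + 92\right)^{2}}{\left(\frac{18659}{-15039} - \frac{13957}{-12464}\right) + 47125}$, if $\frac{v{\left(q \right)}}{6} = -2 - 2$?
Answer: $\frac{2272409021808}{8833374607547} \approx 0.25725$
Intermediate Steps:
$Z{\left(c,a \right)} = -5 + a + c$ ($Z{\left(c,a \right)} = \left(a + c\right) - 5 = -5 + a + c$)
$v{\left(q \right)} = -24$ ($v{\left(q \right)} = 6 \left(-2 - 2\right) = 6 \left(-4\right) = -24$)
$\frac{7499 + \left(v{\left(Z{\left(-3,-5 \right)} \right)} + 92\right)^{2}}{\left(\frac{18659}{-15039} - \frac{13957}{-12464}\right) + 47125} = \frac{7499 + \left(-24 + 92\right)^{2}}{\left(\frac{18659}{-15039} - \frac{13957}{-12464}\right) + 47125} = \frac{7499 + 68^{2}}{\left(18659 \left(- \frac{1}{15039}\right) - - \frac{13957}{12464}\right) + 47125} = \frac{7499 + 4624}{\left(- \frac{18659}{15039} + \frac{13957}{12464}\right) + 47125} = \frac{12123}{- \frac{22666453}{187446096} + 47125} = \frac{12123}{\frac{8833374607547}{187446096}} = 12123 \cdot \frac{187446096}{8833374607547} = \frac{2272409021808}{8833374607547}$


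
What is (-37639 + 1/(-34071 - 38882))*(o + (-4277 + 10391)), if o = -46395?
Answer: 110606710429008/72953 ≈ 1.5161e+9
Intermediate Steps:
(-37639 + 1/(-34071 - 38882))*(o + (-4277 + 10391)) = (-37639 + 1/(-34071 - 38882))*(-46395 + (-4277 + 10391)) = (-37639 + 1/(-72953))*(-46395 + 6114) = (-37639 - 1/72953)*(-40281) = -2745877968/72953*(-40281) = 110606710429008/72953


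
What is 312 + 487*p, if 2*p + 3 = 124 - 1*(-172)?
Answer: 143315/2 ≈ 71658.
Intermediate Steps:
p = 293/2 (p = -3/2 + (124 - 1*(-172))/2 = -3/2 + (124 + 172)/2 = -3/2 + (1/2)*296 = -3/2 + 148 = 293/2 ≈ 146.50)
312 + 487*p = 312 + 487*(293/2) = 312 + 142691/2 = 143315/2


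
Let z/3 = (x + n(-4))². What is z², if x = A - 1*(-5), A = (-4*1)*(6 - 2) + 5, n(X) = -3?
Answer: 59049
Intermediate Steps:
A = -11 (A = -4*4 + 5 = -16 + 5 = -11)
x = -6 (x = -11 - 1*(-5) = -11 + 5 = -6)
z = 243 (z = 3*(-6 - 3)² = 3*(-9)² = 3*81 = 243)
z² = 243² = 59049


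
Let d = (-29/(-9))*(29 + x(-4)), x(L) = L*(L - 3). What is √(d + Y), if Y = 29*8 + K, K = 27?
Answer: 4*√249/3 ≈ 21.040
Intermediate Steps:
x(L) = L*(-3 + L)
Y = 259 (Y = 29*8 + 27 = 232 + 27 = 259)
d = 551/3 (d = (-29/(-9))*(29 - 4*(-3 - 4)) = (-29*(-⅑))*(29 - 4*(-7)) = 29*(29 + 28)/9 = (29/9)*57 = 551/3 ≈ 183.67)
√(d + Y) = √(551/3 + 259) = √(1328/3) = 4*√249/3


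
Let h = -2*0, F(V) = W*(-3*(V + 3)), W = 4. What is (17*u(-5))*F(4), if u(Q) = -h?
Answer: 0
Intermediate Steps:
F(V) = -36 - 12*V (F(V) = 4*(-3*(V + 3)) = 4*(-3*(3 + V)) = 4*(-9 - 3*V) = -36 - 12*V)
h = 0
u(Q) = 0 (u(Q) = -1*0 = 0)
(17*u(-5))*F(4) = (17*0)*(-36 - 12*4) = 0*(-36 - 48) = 0*(-84) = 0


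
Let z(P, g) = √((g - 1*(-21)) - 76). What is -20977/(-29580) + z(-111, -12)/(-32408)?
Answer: 20977/29580 - I*√67/32408 ≈ 0.70916 - 0.00025257*I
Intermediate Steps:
z(P, g) = √(-55 + g) (z(P, g) = √((g + 21) - 76) = √((21 + g) - 76) = √(-55 + g))
-20977/(-29580) + z(-111, -12)/(-32408) = -20977/(-29580) + √(-55 - 12)/(-32408) = -20977*(-1/29580) + √(-67)*(-1/32408) = 20977/29580 + (I*√67)*(-1/32408) = 20977/29580 - I*√67/32408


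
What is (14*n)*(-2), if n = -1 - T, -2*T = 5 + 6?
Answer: -126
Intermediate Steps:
T = -11/2 (T = -(5 + 6)/2 = -½*11 = -11/2 ≈ -5.5000)
n = 9/2 (n = -1 - 1*(-11/2) = -1 + 11/2 = 9/2 ≈ 4.5000)
(14*n)*(-2) = (14*(9/2))*(-2) = 63*(-2) = -126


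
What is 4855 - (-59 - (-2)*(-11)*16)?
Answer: 5266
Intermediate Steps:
4855 - (-59 - (-2)*(-11)*16) = 4855 - (-59 - 2*11*16) = 4855 - (-59 - 22*16) = 4855 - (-59 - 352) = 4855 - 1*(-411) = 4855 + 411 = 5266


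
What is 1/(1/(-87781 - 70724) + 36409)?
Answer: 158505/5771008544 ≈ 2.7466e-5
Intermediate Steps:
1/(1/(-87781 - 70724) + 36409) = 1/(1/(-158505) + 36409) = 1/(-1/158505 + 36409) = 1/(5771008544/158505) = 158505/5771008544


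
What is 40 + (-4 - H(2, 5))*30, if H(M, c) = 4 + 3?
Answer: -290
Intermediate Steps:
H(M, c) = 7
40 + (-4 - H(2, 5))*30 = 40 + (-4 - 1*7)*30 = 40 + (-4 - 7)*30 = 40 - 11*30 = 40 - 330 = -290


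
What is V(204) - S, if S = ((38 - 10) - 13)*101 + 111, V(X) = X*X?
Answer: 39990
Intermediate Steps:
V(X) = X²
S = 1626 (S = (28 - 13)*101 + 111 = 15*101 + 111 = 1515 + 111 = 1626)
V(204) - S = 204² - 1*1626 = 41616 - 1626 = 39990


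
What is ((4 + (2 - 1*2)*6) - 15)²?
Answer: 121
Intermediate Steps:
((4 + (2 - 1*2)*6) - 15)² = ((4 + (2 - 2)*6) - 15)² = ((4 + 0*6) - 15)² = ((4 + 0) - 15)² = (4 - 15)² = (-11)² = 121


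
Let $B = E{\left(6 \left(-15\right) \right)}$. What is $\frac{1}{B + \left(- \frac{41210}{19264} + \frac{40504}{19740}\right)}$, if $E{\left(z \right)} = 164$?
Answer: $\frac{6790560}{1113058691} \approx 0.0061008$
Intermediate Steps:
$B = 164$
$\frac{1}{B + \left(- \frac{41210}{19264} + \frac{40504}{19740}\right)} = \frac{1}{164 + \left(- \frac{41210}{19264} + \frac{40504}{19740}\right)} = \frac{1}{164 + \left(\left(-41210\right) \frac{1}{19264} + 40504 \cdot \frac{1}{19740}\right)} = \frac{1}{164 + \left(- \frac{20605}{9632} + \frac{10126}{4935}\right)} = \frac{1}{164 - \frac{593149}{6790560}} = \frac{1}{\frac{1113058691}{6790560}} = \frac{6790560}{1113058691}$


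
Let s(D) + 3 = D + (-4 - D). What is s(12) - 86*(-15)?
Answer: 1283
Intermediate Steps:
s(D) = -7 (s(D) = -3 + (D + (-4 - D)) = -3 - 4 = -7)
s(12) - 86*(-15) = -7 - 86*(-15) = -7 + 1290 = 1283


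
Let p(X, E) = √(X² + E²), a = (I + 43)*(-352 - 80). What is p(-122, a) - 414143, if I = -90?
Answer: -414143 + 10*√4122673 ≈ -3.9384e+5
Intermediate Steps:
a = 20304 (a = (-90 + 43)*(-352 - 80) = -47*(-432) = 20304)
p(X, E) = √(E² + X²)
p(-122, a) - 414143 = √(20304² + (-122)²) - 414143 = √(412252416 + 14884) - 414143 = √412267300 - 414143 = 10*√4122673 - 414143 = -414143 + 10*√4122673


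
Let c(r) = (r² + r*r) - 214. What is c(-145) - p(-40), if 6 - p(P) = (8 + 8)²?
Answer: 42086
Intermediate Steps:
p(P) = -250 (p(P) = 6 - (8 + 8)² = 6 - 1*16² = 6 - 1*256 = 6 - 256 = -250)
c(r) = -214 + 2*r² (c(r) = (r² + r²) - 214 = 2*r² - 214 = -214 + 2*r²)
c(-145) - p(-40) = (-214 + 2*(-145)²) - 1*(-250) = (-214 + 2*21025) + 250 = (-214 + 42050) + 250 = 41836 + 250 = 42086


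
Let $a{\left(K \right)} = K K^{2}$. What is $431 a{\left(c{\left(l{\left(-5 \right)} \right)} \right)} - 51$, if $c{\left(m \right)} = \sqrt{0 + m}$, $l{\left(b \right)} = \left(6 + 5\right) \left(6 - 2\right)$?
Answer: $-51 + 37928 \sqrt{11} \approx 1.2574 \cdot 10^{5}$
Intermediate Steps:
$l{\left(b \right)} = 44$ ($l{\left(b \right)} = 11 \cdot 4 = 44$)
$c{\left(m \right)} = \sqrt{m}$
$a{\left(K \right)} = K^{3}$
$431 a{\left(c{\left(l{\left(-5 \right)} \right)} \right)} - 51 = 431 \left(\sqrt{44}\right)^{3} - 51 = 431 \left(2 \sqrt{11}\right)^{3} - 51 = 431 \cdot 88 \sqrt{11} - 51 = 37928 \sqrt{11} - 51 = -51 + 37928 \sqrt{11}$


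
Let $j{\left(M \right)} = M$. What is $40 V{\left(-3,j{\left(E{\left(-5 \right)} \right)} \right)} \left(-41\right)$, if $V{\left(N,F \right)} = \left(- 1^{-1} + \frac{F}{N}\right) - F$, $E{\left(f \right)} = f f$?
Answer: $\frac{168920}{3} \approx 56307.0$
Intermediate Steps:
$E{\left(f \right)} = f^{2}$
$V{\left(N,F \right)} = -1 - F + \frac{F}{N}$ ($V{\left(N,F \right)} = \left(\left(-1\right) 1 + \frac{F}{N}\right) - F = \left(-1 + \frac{F}{N}\right) - F = -1 - F + \frac{F}{N}$)
$40 V{\left(-3,j{\left(E{\left(-5 \right)} \right)} \right)} \left(-41\right) = 40 \left(-1 - \left(-5\right)^{2} + \frac{\left(-5\right)^{2}}{-3}\right) \left(-41\right) = 40 \left(-1 - 25 + 25 \left(- \frac{1}{3}\right)\right) \left(-41\right) = 40 \left(-1 - 25 - \frac{25}{3}\right) \left(-41\right) = 40 \left(- \frac{103}{3}\right) \left(-41\right) = \left(- \frac{4120}{3}\right) \left(-41\right) = \frac{168920}{3}$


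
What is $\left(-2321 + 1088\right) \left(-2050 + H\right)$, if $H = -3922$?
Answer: $7363476$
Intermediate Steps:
$\left(-2321 + 1088\right) \left(-2050 + H\right) = \left(-2321 + 1088\right) \left(-2050 - 3922\right) = \left(-1233\right) \left(-5972\right) = 7363476$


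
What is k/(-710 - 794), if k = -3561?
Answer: 3561/1504 ≈ 2.3677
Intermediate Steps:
k/(-710 - 794) = -3561/(-710 - 794) = -3561/(-1504) = -3561*(-1/1504) = 3561/1504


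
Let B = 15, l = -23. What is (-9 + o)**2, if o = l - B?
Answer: 2209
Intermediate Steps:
o = -38 (o = -23 - 1*15 = -23 - 15 = -38)
(-9 + o)**2 = (-9 - 38)**2 = (-47)**2 = 2209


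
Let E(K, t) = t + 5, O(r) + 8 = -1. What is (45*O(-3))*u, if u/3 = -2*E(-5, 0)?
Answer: 12150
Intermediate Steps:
O(r) = -9 (O(r) = -8 - 1 = -9)
E(K, t) = 5 + t
u = -30 (u = 3*(-2*(5 + 0)) = 3*(-2*5) = 3*(-10) = -30)
(45*O(-3))*u = (45*(-9))*(-30) = -405*(-30) = 12150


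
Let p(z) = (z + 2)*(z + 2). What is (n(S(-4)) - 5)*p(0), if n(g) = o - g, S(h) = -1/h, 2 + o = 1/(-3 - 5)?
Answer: -59/2 ≈ -29.500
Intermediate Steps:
o = -17/8 (o = -2 + 1/(-3 - 5) = -2 + 1/(-8) = -2 - ⅛ = -17/8 ≈ -2.1250)
p(z) = (2 + z)² (p(z) = (2 + z)*(2 + z) = (2 + z)²)
n(g) = -17/8 - g
(n(S(-4)) - 5)*p(0) = ((-17/8 - (-1)/(-4)) - 5)*(2 + 0)² = ((-17/8 - (-1)*(-1)/4) - 5)*2² = ((-17/8 - 1*¼) - 5)*4 = ((-17/8 - ¼) - 5)*4 = (-19/8 - 5)*4 = -59/8*4 = -59/2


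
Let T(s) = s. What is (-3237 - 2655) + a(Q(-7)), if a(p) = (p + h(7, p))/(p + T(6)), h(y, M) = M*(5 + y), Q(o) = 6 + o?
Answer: -29473/5 ≈ -5894.6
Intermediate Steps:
a(p) = 13*p/(6 + p) (a(p) = (p + p*(5 + 7))/(p + 6) = (p + p*12)/(6 + p) = (p + 12*p)/(6 + p) = (13*p)/(6 + p) = 13*p/(6 + p))
(-3237 - 2655) + a(Q(-7)) = (-3237 - 2655) + 13*(6 - 7)/(6 + (6 - 7)) = -5892 + 13*(-1)/(6 - 1) = -5892 + 13*(-1)/5 = -5892 + 13*(-1)*(⅕) = -5892 - 13/5 = -29473/5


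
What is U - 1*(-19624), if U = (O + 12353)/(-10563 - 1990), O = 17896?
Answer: 246309823/12553 ≈ 19622.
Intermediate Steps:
U = -30249/12553 (U = (17896 + 12353)/(-10563 - 1990) = 30249/(-12553) = 30249*(-1/12553) = -30249/12553 ≈ -2.4097)
U - 1*(-19624) = -30249/12553 - 1*(-19624) = -30249/12553 + 19624 = 246309823/12553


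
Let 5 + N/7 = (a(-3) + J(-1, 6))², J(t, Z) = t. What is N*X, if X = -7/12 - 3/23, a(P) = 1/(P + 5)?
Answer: 26201/1104 ≈ 23.733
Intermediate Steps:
a(P) = 1/(5 + P)
N = -133/4 (N = -35 + 7*(1/(5 - 3) - 1)² = -35 + 7*(1/2 - 1)² = -35 + 7*(½ - 1)² = -35 + 7*(-½)² = -35 + 7*(¼) = -35 + 7/4 = -133/4 ≈ -33.250)
X = -197/276 (X = -7*1/12 - 3*1/23 = -7/12 - 3/23 = -197/276 ≈ -0.71377)
N*X = -133/4*(-197/276) = 26201/1104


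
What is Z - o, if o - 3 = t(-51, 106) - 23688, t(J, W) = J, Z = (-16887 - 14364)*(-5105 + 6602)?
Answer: -46759011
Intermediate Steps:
Z = -46782747 (Z = -31251*1497 = -46782747)
o = -23736 (o = 3 + (-51 - 23688) = 3 - 23739 = -23736)
Z - o = -46782747 - 1*(-23736) = -46782747 + 23736 = -46759011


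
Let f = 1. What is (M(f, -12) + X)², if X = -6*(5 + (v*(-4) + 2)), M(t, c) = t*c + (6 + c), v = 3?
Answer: 144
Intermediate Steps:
M(t, c) = 6 + c + c*t (M(t, c) = c*t + (6 + c) = 6 + c + c*t)
X = 30 (X = -6*(5 + (3*(-4) + 2)) = -6*(5 + (-12 + 2)) = -6*(5 - 10) = -6*(-5) = 30)
(M(f, -12) + X)² = ((6 - 12 - 12*1) + 30)² = ((6 - 12 - 12) + 30)² = (-18 + 30)² = 12² = 144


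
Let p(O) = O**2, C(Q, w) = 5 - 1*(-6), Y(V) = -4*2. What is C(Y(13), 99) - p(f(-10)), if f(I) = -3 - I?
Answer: -38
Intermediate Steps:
Y(V) = -8
C(Q, w) = 11 (C(Q, w) = 5 + 6 = 11)
C(Y(13), 99) - p(f(-10)) = 11 - (-3 - 1*(-10))**2 = 11 - (-3 + 10)**2 = 11 - 1*7**2 = 11 - 1*49 = 11 - 49 = -38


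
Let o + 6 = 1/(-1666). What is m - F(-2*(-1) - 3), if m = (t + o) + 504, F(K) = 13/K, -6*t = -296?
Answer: 2800543/4998 ≈ 560.33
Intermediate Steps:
t = 148/3 (t = -1/6*(-296) = 148/3 ≈ 49.333)
o = -9997/1666 (o = -6 + 1/(-1666) = -6 - 1/1666 = -9997/1666 ≈ -6.0006)
m = 2735569/4998 (m = (148/3 - 9997/1666) + 504 = 216577/4998 + 504 = 2735569/4998 ≈ 547.33)
m - F(-2*(-1) - 3) = 2735569/4998 - 13/(-2*(-1) - 3) = 2735569/4998 - 13/(2 - 3) = 2735569/4998 - 13/(-1) = 2735569/4998 - 13*(-1) = 2735569/4998 - 1*(-13) = 2735569/4998 + 13 = 2800543/4998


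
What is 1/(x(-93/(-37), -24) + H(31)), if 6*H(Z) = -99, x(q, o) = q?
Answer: -74/1035 ≈ -0.071498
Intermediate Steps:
H(Z) = -33/2 (H(Z) = (⅙)*(-99) = -33/2)
1/(x(-93/(-37), -24) + H(31)) = 1/(-93/(-37) - 33/2) = 1/(-93*(-1/37) - 33/2) = 1/(93/37 - 33/2) = 1/(-1035/74) = -74/1035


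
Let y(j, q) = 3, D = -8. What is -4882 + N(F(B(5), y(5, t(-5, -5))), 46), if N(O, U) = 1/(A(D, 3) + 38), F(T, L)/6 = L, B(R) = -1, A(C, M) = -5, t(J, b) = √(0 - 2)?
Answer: -161105/33 ≈ -4882.0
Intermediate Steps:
t(J, b) = I*√2 (t(J, b) = √(-2) = I*√2)
F(T, L) = 6*L
N(O, U) = 1/33 (N(O, U) = 1/(-5 + 38) = 1/33)
-4882 + N(F(B(5), y(5, t(-5, -5))), 46) = -4882 + 1/33 = -161105/33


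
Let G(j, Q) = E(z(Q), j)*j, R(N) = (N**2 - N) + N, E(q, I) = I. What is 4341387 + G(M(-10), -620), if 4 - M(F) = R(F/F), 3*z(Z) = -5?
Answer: 4341396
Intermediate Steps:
z(Z) = -5/3 (z(Z) = (1/3)*(-5) = -5/3)
R(N) = N**2
M(F) = 3 (M(F) = 4 - (F/F)**2 = 4 - 1*1**2 = 4 - 1*1 = 4 - 1 = 3)
G(j, Q) = j**2 (G(j, Q) = j*j = j**2)
4341387 + G(M(-10), -620) = 4341387 + 3**2 = 4341387 + 9 = 4341396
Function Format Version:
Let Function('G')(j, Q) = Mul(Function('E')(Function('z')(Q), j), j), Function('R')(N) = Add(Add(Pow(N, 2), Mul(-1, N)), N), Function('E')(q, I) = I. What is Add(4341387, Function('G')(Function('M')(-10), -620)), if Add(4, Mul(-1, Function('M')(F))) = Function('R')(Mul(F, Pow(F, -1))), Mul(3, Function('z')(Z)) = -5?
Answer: 4341396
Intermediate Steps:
Function('z')(Z) = Rational(-5, 3) (Function('z')(Z) = Mul(Rational(1, 3), -5) = Rational(-5, 3))
Function('R')(N) = Pow(N, 2)
Function('M')(F) = 3 (Function('M')(F) = Add(4, Mul(-1, Pow(Mul(F, Pow(F, -1)), 2))) = Add(4, Mul(-1, Pow(1, 2))) = Add(4, Mul(-1, 1)) = Add(4, -1) = 3)
Function('G')(j, Q) = Pow(j, 2) (Function('G')(j, Q) = Mul(j, j) = Pow(j, 2))
Add(4341387, Function('G')(Function('M')(-10), -620)) = Add(4341387, Pow(3, 2)) = Add(4341387, 9) = 4341396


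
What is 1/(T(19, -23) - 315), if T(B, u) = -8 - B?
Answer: -1/342 ≈ -0.0029240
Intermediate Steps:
1/(T(19, -23) - 315) = 1/((-8 - 1*19) - 315) = 1/((-8 - 19) - 315) = 1/(-27 - 315) = 1/(-342) = -1/342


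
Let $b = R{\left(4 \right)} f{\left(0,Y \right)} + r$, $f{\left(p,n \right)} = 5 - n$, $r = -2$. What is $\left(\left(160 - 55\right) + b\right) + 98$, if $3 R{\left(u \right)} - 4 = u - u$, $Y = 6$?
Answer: $\frac{599}{3} \approx 199.67$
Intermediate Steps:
$R{\left(u \right)} = \frac{4}{3}$ ($R{\left(u \right)} = \frac{4}{3} + \frac{u - u}{3} = \frac{4}{3} + \frac{1}{3} \cdot 0 = \frac{4}{3} + 0 = \frac{4}{3}$)
$b = - \frac{10}{3}$ ($b = \frac{4 \left(5 - 6\right)}{3} - 2 = \frac{4}{3} \left(-1\right) - 2 = - \frac{4}{3} - 2 = - \frac{10}{3} \approx -3.3333$)
$\left(\left(160 - 55\right) + b\right) + 98 = \left(\left(160 - 55\right) - \frac{10}{3}\right) + 98 = \left(105 - \frac{10}{3}\right) + 98 = \frac{305}{3} + 98 = \frac{599}{3}$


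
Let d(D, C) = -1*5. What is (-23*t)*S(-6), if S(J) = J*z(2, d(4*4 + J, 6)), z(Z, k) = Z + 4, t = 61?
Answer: 50508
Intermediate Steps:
d(D, C) = -5
z(Z, k) = 4 + Z
S(J) = 6*J (S(J) = J*(4 + 2) = J*6 = 6*J)
(-23*t)*S(-6) = (-23*61)*(6*(-6)) = -1403*(-36) = 50508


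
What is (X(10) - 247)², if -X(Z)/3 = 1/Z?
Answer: 6115729/100 ≈ 61157.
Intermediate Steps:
X(Z) = -3/Z
(X(10) - 247)² = (-3/10 - 247)² = (-2473/10)² = 6115729/100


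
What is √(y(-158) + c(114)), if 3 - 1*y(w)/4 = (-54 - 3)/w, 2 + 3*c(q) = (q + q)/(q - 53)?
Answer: 2*√581879793/14457 ≈ 3.3371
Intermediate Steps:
c(q) = -⅔ + 2*q/(3*(-53 + q)) (c(q) = -⅔ + ((q + q)/(q - 53))/3 = -⅔ + ((2*q)/(-53 + q))/3 = -⅔ + (2*q/(-53 + q))/3 = -⅔ + 2*q/(3*(-53 + q)))
y(w) = 12 + 228/w (y(w) = 12 - 4*(-54 - 3)/w = 12 - (-228)/w = 12 + 228/w)
√(y(-158) + c(114)) = √((12 + 228/(-158)) + 106/(3*(-53 + 114))) = √((12 + 228*(-1/158)) + (106/3)/61) = √((12 - 114/79) + (106/3)*(1/61)) = √(834/79 + 106/183) = √(160996/14457) = 2*√581879793/14457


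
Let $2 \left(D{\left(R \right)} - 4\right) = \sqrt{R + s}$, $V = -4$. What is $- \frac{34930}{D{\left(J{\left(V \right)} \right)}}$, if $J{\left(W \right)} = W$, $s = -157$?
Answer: $- \frac{111776}{45} + \frac{13972 i \sqrt{161}}{45} \approx -2483.9 + 3939.7 i$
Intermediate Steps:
$D{\left(R \right)} = 4 + \frac{\sqrt{-157 + R}}{2}$ ($D{\left(R \right)} = 4 + \frac{\sqrt{R - 157}}{2} = 4 + \frac{\sqrt{-157 + R}}{2}$)
$- \frac{34930}{D{\left(J{\left(V \right)} \right)}} = - \frac{34930}{4 + \frac{\sqrt{-157 - 4}}{2}} = - \frac{34930}{4 + \frac{\sqrt{-161}}{2}} = - \frac{34930}{4 + \frac{i \sqrt{161}}{2}}$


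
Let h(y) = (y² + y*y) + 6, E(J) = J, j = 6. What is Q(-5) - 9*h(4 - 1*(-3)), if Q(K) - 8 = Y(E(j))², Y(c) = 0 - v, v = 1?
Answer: -927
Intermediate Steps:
Y(c) = -1 (Y(c) = 0 - 1*1 = 0 - 1 = -1)
h(y) = 6 + 2*y² (h(y) = (y² + y²) + 6 = 2*y² + 6 = 6 + 2*y²)
Q(K) = 9 (Q(K) = 8 + (-1)² = 8 + 1 = 9)
Q(-5) - 9*h(4 - 1*(-3)) = 9 - 9*(6 + 2*(4 - 1*(-3))²) = 9 - 9*(6 + 2*(4 + 3)²) = 9 - 9*(6 + 2*7²) = 9 - 9*(6 + 2*49) = 9 - 9*(6 + 98) = 9 - 9*104 = 9 - 936 = -927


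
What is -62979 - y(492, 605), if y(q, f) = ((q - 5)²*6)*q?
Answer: -700185867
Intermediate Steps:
y(q, f) = 6*q*(-5 + q)² (y(q, f) = ((-5 + q)²*6)*q = (6*(-5 + q)²)*q = 6*q*(-5 + q)²)
-62979 - y(492, 605) = -62979 - 6*492*(-5 + 492)² = -62979 - 6*492*487² = -62979 - 6*492*237169 = -62979 - 1*700122888 = -62979 - 700122888 = -700185867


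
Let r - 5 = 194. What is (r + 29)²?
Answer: 51984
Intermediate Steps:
r = 199 (r = 5 + 194 = 199)
(r + 29)² = (199 + 29)² = 228² = 51984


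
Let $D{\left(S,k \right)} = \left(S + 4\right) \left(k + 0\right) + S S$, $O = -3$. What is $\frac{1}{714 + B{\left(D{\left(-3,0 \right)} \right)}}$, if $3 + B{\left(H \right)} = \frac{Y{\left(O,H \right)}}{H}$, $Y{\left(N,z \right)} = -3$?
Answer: $\frac{3}{2132} \approx 0.0014071$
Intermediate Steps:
$D{\left(S,k \right)} = S^{2} + k \left(4 + S\right)$ ($D{\left(S,k \right)} = \left(4 + S\right) k + S^{2} = k \left(4 + S\right) + S^{2} = S^{2} + k \left(4 + S\right)$)
$B{\left(H \right)} = -3 - \frac{3}{H}$
$\frac{1}{714 + B{\left(D{\left(-3,0 \right)} \right)}} = \frac{1}{714 - \left(3 + \frac{3}{\left(-3\right)^{2} + 4 \cdot 0 - 0}\right)} = \frac{1}{714 - \left(3 + \frac{3}{9 + 0 + 0}\right)} = \frac{1}{714 - \left(3 + \frac{3}{9}\right)} = \frac{1}{714 - \frac{10}{3}} = \frac{1}{\frac{2132}{3}} = \frac{3}{2132}$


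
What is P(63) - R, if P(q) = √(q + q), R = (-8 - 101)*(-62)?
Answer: -6758 + 3*√14 ≈ -6746.8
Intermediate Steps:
R = 6758 (R = -109*(-62) = 6758)
P(q) = √2*√q (P(q) = √(2*q) = √2*√q)
P(63) - R = √2*√63 - 1*6758 = √2*(3*√7) - 6758 = 3*√14 - 6758 = -6758 + 3*√14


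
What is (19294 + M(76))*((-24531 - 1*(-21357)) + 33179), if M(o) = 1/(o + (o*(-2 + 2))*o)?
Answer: 43997681725/76 ≈ 5.7892e+8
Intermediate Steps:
M(o) = 1/o (M(o) = 1/(o + (o*0)*o) = 1/(o + 0*o) = 1/(o + 0) = 1/o)
(19294 + M(76))*((-24531 - 1*(-21357)) + 33179) = (19294 + 1/76)*((-24531 - 1*(-21357)) + 33179) = (19294 + 1/76)*((-24531 + 21357) + 33179) = 1466345*(-3174 + 33179)/76 = (1466345/76)*30005 = 43997681725/76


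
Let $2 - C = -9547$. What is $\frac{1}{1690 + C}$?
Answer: $\frac{1}{11239} \approx 8.8976 \cdot 10^{-5}$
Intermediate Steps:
$C = 9549$ ($C = 2 - -9547 = 2 + 9547 = 9549$)
$\frac{1}{1690 + C} = \frac{1}{1690 + 9549} = \frac{1}{11239}$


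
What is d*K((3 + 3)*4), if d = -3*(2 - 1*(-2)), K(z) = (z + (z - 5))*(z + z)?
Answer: -24768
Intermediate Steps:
K(z) = 2*z*(-5 + 2*z) (K(z) = (z + (-5 + z))*(2*z) = (-5 + 2*z)*(2*z) = 2*z*(-5 + 2*z))
d = -12 (d = -3*(2 + 2) = -3*4 = -12)
d*K((3 + 3)*4) = -24*(3 + 3)*4*(-5 + 2*((3 + 3)*4)) = -24*6*4*(-5 + 2*(6*4)) = -24*24*(-5 + 2*24) = -24*24*(-5 + 48) = -24*24*43 = -12*2064 = -24768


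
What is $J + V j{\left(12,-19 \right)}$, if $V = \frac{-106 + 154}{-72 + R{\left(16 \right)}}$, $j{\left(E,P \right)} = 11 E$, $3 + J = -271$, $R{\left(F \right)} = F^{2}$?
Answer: $- \frac{5510}{23} \approx -239.57$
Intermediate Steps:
$J = -274$ ($J = -3 - 271 = -274$)
$V = \frac{6}{23}$ ($V = \frac{-106 + 154}{-72 + 16^{2}} = \frac{48}{-72 + 256} = \frac{48}{184} = 48 \cdot \frac{1}{184} = \frac{6}{23} \approx 0.26087$)
$J + V j{\left(12,-19 \right)} = -274 + \frac{6 \cdot 11 \cdot 12}{23} = -274 + \frac{6}{23} \cdot 132 = -274 + \frac{792}{23} = - \frac{5510}{23}$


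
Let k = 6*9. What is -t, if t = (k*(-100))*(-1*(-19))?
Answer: 102600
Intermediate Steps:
k = 54
t = -102600 (t = (54*(-100))*(-1*(-19)) = -5400*19 = -102600)
-t = -1*(-102600) = 102600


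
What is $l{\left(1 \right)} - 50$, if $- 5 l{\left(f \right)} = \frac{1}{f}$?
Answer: $- \frac{251}{5} \approx -50.2$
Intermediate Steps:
$l{\left(f \right)} = - \frac{1}{5 f}$
$l{\left(1 \right)} - 50 = - \frac{1}{5 \cdot 1} - 50 = \left(- \frac{1}{5}\right) 1 - 50 = - \frac{1}{5} - 50 = - \frac{251}{5}$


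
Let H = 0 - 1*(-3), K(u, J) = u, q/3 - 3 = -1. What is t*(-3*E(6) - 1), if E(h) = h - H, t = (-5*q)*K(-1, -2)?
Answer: -300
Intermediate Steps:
q = 6 (q = 9 + 3*(-1) = 9 - 3 = 6)
H = 3 (H = 0 + 3 = 3)
t = 30 (t = -5*6*(-1) = -30*(-1) = 30)
E(h) = -3 + h (E(h) = h - 1*3 = h - 3 = -3 + h)
t*(-3*E(6) - 1) = 30*(-3*(-3 + 6) - 1) = 30*(-3*3 - 1) = 30*(-9 - 1) = 30*(-10) = -300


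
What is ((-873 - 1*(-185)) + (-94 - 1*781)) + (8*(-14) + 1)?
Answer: -1674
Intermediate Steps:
((-873 - 1*(-185)) + (-94 - 1*781)) + (8*(-14) + 1) = ((-873 + 185) + (-94 - 781)) + (-112 + 1) = (-688 - 875) - 111 = -1563 - 111 = -1674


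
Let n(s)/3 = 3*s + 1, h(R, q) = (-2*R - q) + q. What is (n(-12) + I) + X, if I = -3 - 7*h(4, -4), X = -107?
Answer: -159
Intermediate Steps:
h(R, q) = -2*R (h(R, q) = (-q - 2*R) + q = -2*R)
I = 53 (I = -3 - (-14)*4 = -3 - 7*(-8) = -3 + 56 = 53)
n(s) = 3 + 9*s (n(s) = 3*(3*s + 1) = 3*(1 + 3*s) = 3 + 9*s)
(n(-12) + I) + X = ((3 + 9*(-12)) + 53) - 107 = ((3 - 108) + 53) - 107 = (-105 + 53) - 107 = -52 - 107 = -159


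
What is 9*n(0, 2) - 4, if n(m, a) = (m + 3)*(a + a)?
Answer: 104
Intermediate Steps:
n(m, a) = 2*a*(3 + m) (n(m, a) = (3 + m)*(2*a) = 2*a*(3 + m))
9*n(0, 2) - 4 = 9*(2*2*(3 + 0)) - 4 = 9*(2*2*3) - 4 = 9*12 - 4 = 108 - 4 = 104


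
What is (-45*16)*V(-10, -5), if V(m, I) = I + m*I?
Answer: -32400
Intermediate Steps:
V(m, I) = I + I*m
(-45*16)*V(-10, -5) = (-45*16)*(-5*(1 - 10)) = -(-3600)*(-9) = -720*45 = -32400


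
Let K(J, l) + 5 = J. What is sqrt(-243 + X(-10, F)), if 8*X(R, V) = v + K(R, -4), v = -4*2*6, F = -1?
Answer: 3*I*sqrt(446)/4 ≈ 15.839*I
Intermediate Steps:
v = -48 (v = -8*6 = -48)
K(J, l) = -5 + J
X(R, V) = -53/8 + R/8 (X(R, V) = (-48 + (-5 + R))/8 = (-53 + R)/8 = -53/8 + R/8)
sqrt(-243 + X(-10, F)) = sqrt(-243 + (-53/8 + (1/8)*(-10))) = sqrt(-243 + (-53/8 - 5/4)) = sqrt(-243 - 63/8) = sqrt(-2007/8) = 3*I*sqrt(446)/4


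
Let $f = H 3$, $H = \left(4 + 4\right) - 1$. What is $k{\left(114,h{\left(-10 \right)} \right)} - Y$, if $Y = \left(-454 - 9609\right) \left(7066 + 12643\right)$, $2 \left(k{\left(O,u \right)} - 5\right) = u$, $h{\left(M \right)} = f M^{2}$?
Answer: $198332722$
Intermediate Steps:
$H = 7$ ($H = 8 - 1 = 7$)
$f = 21$ ($f = 7 \cdot 3 = 21$)
$h{\left(M \right)} = 21 M^{2}$
$k{\left(O,u \right)} = 5 + \frac{u}{2}$
$Y = -198331667$ ($Y = \left(-10063\right) 19709 = -198331667$)
$k{\left(114,h{\left(-10 \right)} \right)} - Y = \left(5 + \frac{21 \left(-10\right)^{2}}{2}\right) - -198331667 = \left(5 + \frac{21 \cdot 100}{2}\right) + 198331667 = \left(5 + \frac{1}{2} \cdot 2100\right) + 198331667 = \left(5 + 1050\right) + 198331667 = 1055 + 198331667 = 198332722$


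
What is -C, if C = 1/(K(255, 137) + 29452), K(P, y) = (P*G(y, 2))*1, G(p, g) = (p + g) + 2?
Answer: -1/65407 ≈ -1.5289e-5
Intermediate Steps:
G(p, g) = 2 + g + p (G(p, g) = (g + p) + 2 = 2 + g + p)
K(P, y) = P*(4 + y) (K(P, y) = (P*(2 + 2 + y))*1 = (P*(4 + y))*1 = P*(4 + y))
C = 1/65407 (C = 1/(255*(4 + 137) + 29452) = 1/(255*141 + 29452) = 1/(35955 + 29452) = 1/65407 ≈ 1.5289e-5)
-C = -1*1/65407 = -1/65407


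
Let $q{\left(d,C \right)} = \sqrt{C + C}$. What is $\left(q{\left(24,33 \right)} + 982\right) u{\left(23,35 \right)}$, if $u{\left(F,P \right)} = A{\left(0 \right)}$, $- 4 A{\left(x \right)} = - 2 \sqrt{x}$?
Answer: $0$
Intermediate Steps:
$A{\left(x \right)} = \frac{\sqrt{x}}{2}$ ($A{\left(x \right)} = - \frac{\left(-2\right) \sqrt{x}}{4} = \frac{\sqrt{x}}{2}$)
$q{\left(d,C \right)} = \sqrt{2} \sqrt{C}$ ($q{\left(d,C \right)} = \sqrt{2 C} = \sqrt{2} \sqrt{C}$)
$u{\left(F,P \right)} = 0$ ($u{\left(F,P \right)} = \frac{\sqrt{0}}{2} = \frac{1}{2} \cdot 0 = 0$)
$\left(q{\left(24,33 \right)} + 982\right) u{\left(23,35 \right)} = \left(\sqrt{2} \sqrt{33} + 982\right) 0 = \left(\sqrt{66} + 982\right) 0 = \left(982 + \sqrt{66}\right) 0 = 0$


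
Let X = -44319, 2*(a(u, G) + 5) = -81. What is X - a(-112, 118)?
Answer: -88547/2 ≈ -44274.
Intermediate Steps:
a(u, G) = -91/2 (a(u, G) = -5 + (1/2)*(-81) = -5 - 81/2 = -91/2)
X - a(-112, 118) = -44319 - 1*(-91/2) = -44319 + 91/2 = -88547/2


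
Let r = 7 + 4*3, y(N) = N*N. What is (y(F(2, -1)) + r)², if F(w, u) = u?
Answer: 400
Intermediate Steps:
y(N) = N²
r = 19 (r = 7 + 12 = 19)
(y(F(2, -1)) + r)² = ((-1)² + 19)² = (1 + 19)² = 20² = 400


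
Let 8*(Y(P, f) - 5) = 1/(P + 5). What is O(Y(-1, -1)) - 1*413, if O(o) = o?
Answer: -13055/32 ≈ -407.97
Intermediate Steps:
Y(P, f) = 5 + 1/(8*(5 + P)) (Y(P, f) = 5 + 1/(8*(P + 5)) = 5 + 1/(8*(5 + P)))
O(Y(-1, -1)) - 1*413 = (201 + 40*(-1))/(8*(5 - 1)) - 1*413 = (⅛)*(201 - 40)/4 - 413 = (⅛)*(¼)*161 - 413 = 161/32 - 413 = -13055/32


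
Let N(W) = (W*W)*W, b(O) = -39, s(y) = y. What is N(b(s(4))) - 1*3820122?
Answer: -3879441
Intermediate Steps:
N(W) = W³ (N(W) = W²*W = W³)
N(b(s(4))) - 1*3820122 = (-39)³ - 1*3820122 = -59319 - 3820122 = -3879441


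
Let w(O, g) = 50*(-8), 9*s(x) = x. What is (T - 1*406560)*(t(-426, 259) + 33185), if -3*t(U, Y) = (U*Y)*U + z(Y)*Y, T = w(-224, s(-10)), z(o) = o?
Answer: 19114833877600/3 ≈ 6.3716e+12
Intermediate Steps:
s(x) = x/9
w(O, g) = -400
T = -400
t(U, Y) = -Y²/3 - Y*U²/3 (t(U, Y) = -((U*Y)*U + Y*Y)/3 = -(Y*U² + Y²)/3 = -(Y² + Y*U²)/3 = -Y²/3 - Y*U²/3)
(T - 1*406560)*(t(-426, 259) + 33185) = (-400 - 1*406560)*(-⅓*259*(259 + (-426)²) + 33185) = (-400 - 406560)*(-⅓*259*(259 + 181476) + 33185) = -406960*(-⅓*259*181735 + 33185) = -406960*(-47069365/3 + 33185) = -406960*(-46969810/3) = 19114833877600/3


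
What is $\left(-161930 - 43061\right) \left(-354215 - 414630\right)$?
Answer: $157606305395$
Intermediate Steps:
$\left(-161930 - 43061\right) \left(-354215 - 414630\right) = \left(-204991\right) \left(-768845\right) = 157606305395$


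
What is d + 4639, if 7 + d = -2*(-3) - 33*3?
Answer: 4539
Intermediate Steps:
d = -100 (d = -7 + (-2*(-3) - 33*3) = -7 + (6 - 99) = -7 - 93 = -100)
d + 4639 = -100 + 4639 = 4539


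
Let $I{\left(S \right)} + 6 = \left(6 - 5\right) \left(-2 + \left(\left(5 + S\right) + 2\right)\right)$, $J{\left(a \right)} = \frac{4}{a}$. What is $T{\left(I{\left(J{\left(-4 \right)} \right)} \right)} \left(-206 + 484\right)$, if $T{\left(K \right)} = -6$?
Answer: $-1668$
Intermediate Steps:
$I{\left(S \right)} = -1 + S$ ($I{\left(S \right)} = -6 + \left(6 - 5\right) \left(-2 + \left(\left(5 + S\right) + 2\right)\right) = -6 + 1 \left(-2 + \left(7 + S\right)\right) = -6 + 1 \left(5 + S\right) = -6 + \left(5 + S\right) = -1 + S$)
$T{\left(I{\left(J{\left(-4 \right)} \right)} \right)} \left(-206 + 484\right) = - 6 \left(-206 + 484\right) = \left(-6\right) 278 = -1668$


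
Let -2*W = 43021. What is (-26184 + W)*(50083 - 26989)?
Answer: -1101456783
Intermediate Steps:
W = -43021/2 (W = -½*43021 = -43021/2 ≈ -21511.)
(-26184 + W)*(50083 - 26989) = (-26184 - 43021/2)*(50083 - 26989) = -95389/2*23094 = -1101456783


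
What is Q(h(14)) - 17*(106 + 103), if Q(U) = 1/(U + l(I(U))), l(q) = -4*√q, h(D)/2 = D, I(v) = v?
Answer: -42635/12 + √7/42 ≈ -3552.9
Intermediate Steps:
h(D) = 2*D
Q(U) = 1/(U - 4*√U)
Q(h(14)) - 17*(106 + 103) = 1/(2*14 - 4*2*√7) - 17*(106 + 103) = 1/(28 - 8*√7) - 17*209 = 1/(28 - 8*√7) - 3553 = -3553 + 1/(28 - 8*√7)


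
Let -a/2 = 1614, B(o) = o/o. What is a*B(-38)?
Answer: -3228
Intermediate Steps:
B(o) = 1
a = -3228 (a = -2*1614 = -3228)
a*B(-38) = -3228*1 = -3228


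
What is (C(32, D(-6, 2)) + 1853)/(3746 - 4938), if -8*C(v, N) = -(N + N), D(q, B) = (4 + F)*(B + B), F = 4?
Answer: -1861/1192 ≈ -1.5612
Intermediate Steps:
D(q, B) = 16*B (D(q, B) = (4 + 4)*(B + B) = 8*(2*B) = 16*B)
C(v, N) = N/4 (C(v, N) = -(-1)*(N + N)/8 = -(-1)*2*N/8 = -(-1)*N/4 = N/4)
(C(32, D(-6, 2)) + 1853)/(3746 - 4938) = ((16*2)/4 + 1853)/(3746 - 4938) = ((¼)*32 + 1853)/(-1192) = (8 + 1853)*(-1/1192) = 1861*(-1/1192) = -1861/1192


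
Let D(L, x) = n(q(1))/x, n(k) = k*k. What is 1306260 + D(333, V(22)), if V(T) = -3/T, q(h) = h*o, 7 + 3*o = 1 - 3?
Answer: 1306194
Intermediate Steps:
o = -3 (o = -7/3 + (1 - 3)/3 = -7/3 + (1/3)*(-2) = -7/3 - 2/3 = -3)
q(h) = -3*h (q(h) = h*(-3) = -3*h)
n(k) = k**2
D(L, x) = 9/x (D(L, x) = (-3*1)**2/x = (-3)**2/x = 9/x)
1306260 + D(333, V(22)) = 1306260 + 9/((-3/22)) = 1306260 + 9/((-3*1/22)) = 1306260 + 9/(-3/22) = 1306260 + 9*(-22/3) = 1306260 - 66 = 1306194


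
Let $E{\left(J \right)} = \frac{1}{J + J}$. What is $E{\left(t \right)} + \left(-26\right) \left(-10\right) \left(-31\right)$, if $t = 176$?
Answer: $- \frac{2837119}{352} \approx -8060.0$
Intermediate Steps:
$E{\left(J \right)} = \frac{1}{2 J}$
$E{\left(t \right)} + \left(-26\right) \left(-10\right) \left(-31\right) = \frac{1}{2 \cdot 176} + \left(-26\right) \left(-10\right) \left(-31\right) = \frac{1}{2} \cdot \frac{1}{176} + 260 \left(-31\right) = \frac{1}{352} - 8060 = - \frac{2837119}{352}$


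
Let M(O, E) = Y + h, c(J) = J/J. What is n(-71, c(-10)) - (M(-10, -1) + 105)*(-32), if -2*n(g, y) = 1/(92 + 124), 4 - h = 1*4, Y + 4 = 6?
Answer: 1479167/432 ≈ 3424.0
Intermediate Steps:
c(J) = 1
Y = 2 (Y = -4 + 6 = 2)
h = 0 (h = 4 - 4 = 0)
M(O, E) = 2 (M(O, E) = 2 + 0 = 2)
n(g, y) = -1/432 (n(g, y) = -1/(2*(92 + 124)) = -1/2/216 = -1/2*1/216 = -1/432)
n(-71, c(-10)) - (M(-10, -1) + 105)*(-32) = -1/432 - (2 + 105)*(-32) = -1/432 - 107*(-32) = -1/432 - 1*(-3424) = -1/432 + 3424 = 1479167/432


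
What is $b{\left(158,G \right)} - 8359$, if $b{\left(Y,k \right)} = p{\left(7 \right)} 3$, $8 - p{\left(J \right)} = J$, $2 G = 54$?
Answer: $-8356$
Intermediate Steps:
$G = 27$ ($G = \frac{1}{2} \cdot 54 = 27$)
$p{\left(J \right)} = 8 - J$
$b{\left(Y,k \right)} = 3$ ($b{\left(Y,k \right)} = \left(8 - 7\right) 3 = 1 \cdot 3 = 3$)
$b{\left(158,G \right)} - 8359 = 3 - 8359 = -8356$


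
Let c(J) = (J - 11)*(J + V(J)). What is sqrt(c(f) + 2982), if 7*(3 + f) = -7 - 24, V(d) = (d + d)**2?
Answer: I*sqrt(2278374)/49 ≈ 30.805*I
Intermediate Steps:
V(d) = 4*d**2 (V(d) = (2*d)**2 = 4*d**2)
f = -52/7 (f = -3 + (-7 - 24)/7 = -3 + (1/7)*(-31) = -3 - 31/7 = -52/7 ≈ -7.4286)
c(J) = (-11 + J)*(J + 4*J**2) (c(J) = (J - 11)*(J + 4*J**2) = (-11 + J)*(J + 4*J**2))
sqrt(c(f) + 2982) = sqrt(-52*(-11 - 43*(-52/7) + 4*(-52/7)**2)/7 + 2982) = sqrt(-52*(-11 + 2236/7 + 4*(2704/49))/7 + 2982) = sqrt(-52*(-11 + 2236/7 + 10816/49)/7 + 2982) = sqrt(-52/7*25929/49 + 2982) = sqrt(-1348308/343 + 2982) = sqrt(-325482/343) = I*sqrt(2278374)/49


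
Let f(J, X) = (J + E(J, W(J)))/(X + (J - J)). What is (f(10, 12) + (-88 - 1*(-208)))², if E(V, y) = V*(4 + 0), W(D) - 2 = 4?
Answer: 555025/36 ≈ 15417.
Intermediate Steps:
W(D) = 6 (W(D) = 2 + 4 = 6)
E(V, y) = 4*V (E(V, y) = V*4 = 4*V)
f(J, X) = 5*J/X (f(J, X) = (J + 4*J)/(X + (J - J)) = (5*J)/(X + 0) = (5*J)/X = 5*J/X)
(f(10, 12) + (-88 - 1*(-208)))² = (5*10/12 + (-88 - 1*(-208)))² = (5*10*(1/12) + (-88 + 208))² = (25/6 + 120)² = (745/6)² = 555025/36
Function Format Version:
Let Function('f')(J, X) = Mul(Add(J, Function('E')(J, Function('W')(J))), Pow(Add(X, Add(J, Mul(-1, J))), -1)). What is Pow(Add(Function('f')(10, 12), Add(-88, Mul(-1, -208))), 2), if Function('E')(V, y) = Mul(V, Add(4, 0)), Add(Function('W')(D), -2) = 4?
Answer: Rational(555025, 36) ≈ 15417.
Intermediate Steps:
Function('W')(D) = 6 (Function('W')(D) = Add(2, 4) = 6)
Function('E')(V, y) = Mul(4, V) (Function('E')(V, y) = Mul(V, 4) = Mul(4, V))
Function('f')(J, X) = Mul(5, J, Pow(X, -1)) (Function('f')(J, X) = Mul(Add(J, Mul(4, J)), Pow(Add(X, Add(J, Mul(-1, J))), -1)) = Mul(Mul(5, J), Pow(Add(X, 0), -1)) = Mul(Mul(5, J), Pow(X, -1)) = Mul(5, J, Pow(X, -1)))
Pow(Add(Function('f')(10, 12), Add(-88, Mul(-1, -208))), 2) = Pow(Add(Mul(5, 10, Pow(12, -1)), Add(-88, Mul(-1, -208))), 2) = Pow(Add(Mul(5, 10, Rational(1, 12)), Add(-88, 208)), 2) = Pow(Add(Rational(25, 6), 120), 2) = Pow(Rational(745, 6), 2) = Rational(555025, 36)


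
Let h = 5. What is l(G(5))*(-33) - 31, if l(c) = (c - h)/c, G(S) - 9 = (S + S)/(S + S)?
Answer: -95/2 ≈ -47.500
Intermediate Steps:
G(S) = 10 (G(S) = 9 + (S + S)/(S + S) = 9 + (2*S)/((2*S)) = 9 + (2*S)*(1/(2*S)) = 9 + 1 = 10)
l(c) = (-5 + c)/c (l(c) = (c - 1*5)/c = (c - 5)/c = (-5 + c)/c)
l(G(5))*(-33) - 31 = ((-5 + 10)/10)*(-33) - 31 = ((1/10)*5)*(-33) - 31 = (1/2)*(-33) - 31 = -33/2 - 31 = -95/2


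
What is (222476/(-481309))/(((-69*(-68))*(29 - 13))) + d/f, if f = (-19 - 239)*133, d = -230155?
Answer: 115501995576833/17220304205776 ≈ 6.7073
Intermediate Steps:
f = -34314 (f = -258*133 = -34314)
(222476/(-481309))/(((-69*(-68))*(29 - 13))) + d/f = (222476/(-481309))/(((-69*(-68))*(29 - 13))) - 230155/(-34314) = (222476*(-1/481309))/((4692*16)) - 230155*(-1/34314) = -222476/481309/75072 + 230155/34314 = -222476/481309*1/75072 + 230155/34314 = -55619/9033207312 + 230155/34314 = 115501995576833/17220304205776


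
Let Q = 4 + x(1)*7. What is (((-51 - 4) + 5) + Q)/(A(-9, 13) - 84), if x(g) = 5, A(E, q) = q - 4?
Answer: 11/75 ≈ 0.14667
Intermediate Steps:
A(E, q) = -4 + q
Q = 39 (Q = 4 + 5*7 = 4 + 35 = 39)
(((-51 - 4) + 5) + Q)/(A(-9, 13) - 84) = (((-51 - 4) + 5) + 39)/((-4 + 13) - 84) = ((-55 + 5) + 39)/(9 - 84) = (-50 + 39)/(-75) = -1/75*(-11) = 11/75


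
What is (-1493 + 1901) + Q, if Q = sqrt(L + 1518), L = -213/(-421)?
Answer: 408 + sqrt(269141511)/421 ≈ 446.97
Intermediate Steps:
L = 213/421 (L = -213*(-1/421) = 213/421 ≈ 0.50594)
Q = sqrt(269141511)/421 (Q = sqrt(213/421 + 1518) = sqrt(639291/421) = sqrt(269141511)/421 ≈ 38.968)
(-1493 + 1901) + Q = (-1493 + 1901) + sqrt(269141511)/421 = 408 + sqrt(269141511)/421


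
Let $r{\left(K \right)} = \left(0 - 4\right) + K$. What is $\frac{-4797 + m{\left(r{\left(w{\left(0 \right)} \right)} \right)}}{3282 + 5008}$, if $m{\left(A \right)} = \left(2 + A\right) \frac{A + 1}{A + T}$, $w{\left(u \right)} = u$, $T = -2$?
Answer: $- \frac{2399}{4145} \approx -0.57877$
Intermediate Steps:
$r{\left(K \right)} = -4 + K$
$m{\left(A \right)} = \frac{\left(1 + A\right) \left(2 + A\right)}{-2 + A}$ ($m{\left(A \right)} = \left(2 + A\right) \frac{A + 1}{A - 2} = \left(2 + A\right) \frac{1 + A}{-2 + A} = \frac{\left(1 + A\right) \left(2 + A\right)}{-2 + A}$)
$\frac{-4797 + m{\left(r{\left(w{\left(0 \right)} \right)} \right)}}{3282 + 5008} = \frac{-4797 + \frac{2 + \left(-4 + 0\right)^{2} + 3 \left(-4 + 0\right)}{-2 + \left(-4 + 0\right)}}{3282 + 5008} = \frac{-4797 + \frac{2 + \left(-4\right)^{2} + 3 \left(-4\right)}{-2 - 4}}{8290} = \left(-4797 + \frac{2 + 16 - 12}{-6}\right) \frac{1}{8290} = \left(-4797 - 1\right) \frac{1}{8290} = \left(-4798\right) \frac{1}{8290} = - \frac{2399}{4145}$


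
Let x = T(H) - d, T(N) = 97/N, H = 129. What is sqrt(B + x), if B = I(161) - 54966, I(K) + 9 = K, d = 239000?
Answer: I*sqrt(4889346261)/129 ≈ 542.04*I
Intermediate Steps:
I(K) = -9 + K
x = -30830903/129 (x = 97/129 - 1*239000 = 97*(1/129) - 239000 = 97/129 - 239000 = -30830903/129 ≈ -2.3900e+5)
B = -54814 (B = (-9 + 161) - 54966 = 152 - 54966 = -54814)
sqrt(B + x) = sqrt(-54814 - 30830903/129) = sqrt(-37901909/129) = I*sqrt(4889346261)/129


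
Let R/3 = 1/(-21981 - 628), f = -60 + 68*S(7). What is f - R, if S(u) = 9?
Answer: 12480171/22609 ≈ 552.00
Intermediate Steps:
f = 552 (f = -60 + 68*9 = -60 + 612 = 552)
R = -3/22609 (R = 3/(-21981 - 628) = 3/(-22609) = 3*(-1/22609) = -3/22609 ≈ -0.00013269)
f - R = 552 - 1*(-3/22609) = 552 + 3/22609 = 12480171/22609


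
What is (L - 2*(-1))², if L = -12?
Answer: 100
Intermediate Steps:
(L - 2*(-1))² = (-12 - 2*(-1))² = (-12 + 2)² = (-10)² = 100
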